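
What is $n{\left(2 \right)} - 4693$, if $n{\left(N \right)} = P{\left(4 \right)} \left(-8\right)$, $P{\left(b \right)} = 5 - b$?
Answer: $-4701$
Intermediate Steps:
$n{\left(N \right)} = -8$ ($n{\left(N \right)} = \left(5 - 4\right) \left(-8\right) = 1 \left(-8\right) = -8$)
$n{\left(2 \right)} - 4693 = -8 - 4693 = -4701$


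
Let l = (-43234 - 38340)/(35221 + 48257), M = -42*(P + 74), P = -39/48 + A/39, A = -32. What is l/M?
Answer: 4241848/13193656161 ≈ 0.00032151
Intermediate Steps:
P = -1019/624 (P = -39/48 - 32/39 = -39*1/48 - 32*1/39 = -13/16 - 32/39 = -1019/624 ≈ -1.6330)
M = -316099/104 (M = -42*(-1019/624 + 74) = -42*45157/624 = -316099/104 ≈ -3039.4)
l = -40787/41739 (l = -81574/83478 = -81574*1/83478 = -40787/41739 ≈ -0.97719)
l/M = -40787/(41739*(-316099/104)) = -40787/41739*(-104/316099) = 4241848/13193656161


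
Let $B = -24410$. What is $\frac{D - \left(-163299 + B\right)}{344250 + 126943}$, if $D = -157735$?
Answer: $\frac{29974}{471193} \approx 0.063613$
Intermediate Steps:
$\frac{D - \left(-163299 + B\right)}{344250 + 126943} = \frac{-157735 + \left(163299 - -24410\right)}{344250 + 126943} = \frac{-157735 + \left(163299 + 24410\right)}{471193} = \left(-157735 + 187709\right) \frac{1}{471193} = 29974 \cdot \frac{1}{471193} = \frac{29974}{471193}$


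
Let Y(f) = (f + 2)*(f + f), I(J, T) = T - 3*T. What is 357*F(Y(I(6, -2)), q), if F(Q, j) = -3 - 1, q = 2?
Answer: -1428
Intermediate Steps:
I(J, T) = -2*T
Y(f) = 2*f*(2 + f) (Y(f) = (2 + f)*(2*f) = 2*f*(2 + f))
F(Q, j) = -4
357*F(Y(I(6, -2)), q) = 357*(-4) = -1428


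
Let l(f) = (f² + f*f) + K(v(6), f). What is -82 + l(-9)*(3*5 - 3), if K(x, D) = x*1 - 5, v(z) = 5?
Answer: 1862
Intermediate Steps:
K(x, D) = -5 + x (K(x, D) = x - 5 = -5 + x)
l(f) = 2*f² (l(f) = (f² + f*f) + (-5 + 5) = (f² + f²) + 0 = 2*f² + 0 = 2*f²)
-82 + l(-9)*(3*5 - 3) = -82 + (2*(-9)²)*(3*5 - 3) = -82 + (2*81)*(15 - 3) = -82 + 162*12 = -82 + 1944 = 1862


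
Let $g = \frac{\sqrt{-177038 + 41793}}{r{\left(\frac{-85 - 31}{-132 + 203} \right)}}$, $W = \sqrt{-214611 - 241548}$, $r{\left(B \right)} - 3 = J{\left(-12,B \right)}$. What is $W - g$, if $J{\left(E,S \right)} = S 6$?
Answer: $i \left(\sqrt{456159} + \frac{71 \sqrt{135245}}{483}\right) \approx 729.46 i$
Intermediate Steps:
$J{\left(E,S \right)} = 6 S$
$r{\left(B \right)} = 3 + 6 B$
$W = i \sqrt{456159}$ ($W = \sqrt{-456159} = i \sqrt{456159} \approx 675.4 i$)
$g = - \frac{71 i \sqrt{135245}}{483}$ ($g = \frac{\sqrt{-177038 + 41793}}{3 + 6 \frac{-85 - 31}{-132 + 203}} = \frac{\sqrt{-135245}}{3 + 6 \left(- \frac{116}{71}\right)} = \frac{i \sqrt{135245}}{3 + 6 \left(\left(-116\right) \frac{1}{71}\right)} = \frac{i \sqrt{135245}}{3 + 6 \left(- \frac{116}{71}\right)} = \frac{i \sqrt{135245}}{3 - \frac{696}{71}} = \frac{i \sqrt{135245}}{- \frac{483}{71}} = i \sqrt{135245} \left(- \frac{71}{483}\right) = - \frac{71 i \sqrt{135245}}{483} \approx - 54.059 i$)
$W - g = i \sqrt{456159} - - \frac{71 i \sqrt{135245}}{483} = i \sqrt{456159} + \frac{71 i \sqrt{135245}}{483}$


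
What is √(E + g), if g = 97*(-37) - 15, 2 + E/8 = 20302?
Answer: 6*√4411 ≈ 398.49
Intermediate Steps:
E = 162400 (E = -16 + 8*20302 = -16 + 162416 = 162400)
g = -3604 (g = -3589 - 15 = -3604)
√(E + g) = √(162400 - 3604) = √158796 = 6*√4411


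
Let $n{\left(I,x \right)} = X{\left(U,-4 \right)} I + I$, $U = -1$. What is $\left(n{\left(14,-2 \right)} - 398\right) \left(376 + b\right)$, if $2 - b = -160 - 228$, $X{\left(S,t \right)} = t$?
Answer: $-337040$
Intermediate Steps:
$n{\left(I,x \right)} = - 3 I$ ($n{\left(I,x \right)} = - 4 I + I = - 3 I$)
$b = 390$ ($b = 2 - \left(-160 - 228\right) = 2 - -388 = 2 + 388 = 390$)
$\left(n{\left(14,-2 \right)} - 398\right) \left(376 + b\right) = \left(\left(-3\right) 14 - 398\right) \left(376 + 390\right) = \left(-42 - 398\right) 766 = \left(-440\right) 766 = -337040$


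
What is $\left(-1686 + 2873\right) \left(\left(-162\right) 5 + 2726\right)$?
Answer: $2274292$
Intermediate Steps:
$\left(-1686 + 2873\right) \left(\left(-162\right) 5 + 2726\right) = 1187 \left(-810 + 2726\right) = 1187 \cdot 1916 = 2274292$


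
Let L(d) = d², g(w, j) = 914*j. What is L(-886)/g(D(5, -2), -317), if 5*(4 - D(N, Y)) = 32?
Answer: -392498/144869 ≈ -2.7093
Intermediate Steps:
D(N, Y) = -12/5 (D(N, Y) = 4 - ⅕*32 = 4 - 32/5 = -12/5)
L(-886)/g(D(5, -2), -317) = (-886)²/((914*(-317))) = 784996/(-289738) = 784996*(-1/289738) = -392498/144869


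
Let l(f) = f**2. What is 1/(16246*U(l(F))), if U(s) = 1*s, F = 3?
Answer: 1/146214 ≈ 6.8393e-6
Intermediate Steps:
U(s) = s
1/(16246*U(l(F))) = 1/(16246*3**2) = 1/(16246*9) = 1/146214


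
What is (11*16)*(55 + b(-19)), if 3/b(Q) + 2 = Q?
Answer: 67584/7 ≈ 9654.9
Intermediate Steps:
b(Q) = 3/(-2 + Q)
(11*16)*(55 + b(-19)) = (11*16)*(55 + 3/(-2 - 19)) = 176*(55 + 3/(-21)) = 176*(55 + 3*(-1/21)) = 176*(55 - ⅐) = 176*(384/7) = 67584/7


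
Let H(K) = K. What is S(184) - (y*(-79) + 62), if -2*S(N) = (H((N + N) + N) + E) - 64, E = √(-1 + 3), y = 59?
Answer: 4355 - √2/2 ≈ 4354.3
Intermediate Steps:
E = √2 ≈ 1.4142
S(N) = 32 - 3*N/2 - √2/2 (S(N) = -((((N + N) + N) + √2) - 64)/2 = -(((2*N + N) + √2) - 64)/2 = -((3*N + √2) - 64)/2 = -((√2 + 3*N) - 64)/2 = -(-64 + √2 + 3*N)/2 = 32 - 3*N/2 - √2/2)
S(184) - (y*(-79) + 62) = (32 - 3/2*184 - √2/2) - (59*(-79) + 62) = (32 - 276 - √2/2) - (-4661 + 62) = (-244 - √2/2) - 1*(-4599) = (-244 - √2/2) + 4599 = 4355 - √2/2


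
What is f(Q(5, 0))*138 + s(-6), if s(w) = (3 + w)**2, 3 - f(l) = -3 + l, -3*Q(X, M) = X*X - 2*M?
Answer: 1987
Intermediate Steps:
Q(X, M) = -X**2/3 + 2*M/3 (Q(X, M) = -(X*X - 2*M)/3 = -(X**2 - 2*M)/3 = -X**2/3 + 2*M/3)
f(l) = 6 - l (f(l) = 3 - (-3 + l) = 3 + (3 - l) = 6 - l)
f(Q(5, 0))*138 + s(-6) = (6 - (-1/3*5**2 + (2/3)*0))*138 + (3 - 6)**2 = (6 - (-1/3*25 + 0))*138 + (-3)**2 = (6 - (-25/3 + 0))*138 + 9 = (6 - 1*(-25/3))*138 + 9 = (6 + 25/3)*138 + 9 = (43/3)*138 + 9 = 1978 + 9 = 1987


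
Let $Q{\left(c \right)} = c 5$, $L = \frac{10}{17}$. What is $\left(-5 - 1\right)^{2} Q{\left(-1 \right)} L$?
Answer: $- \frac{1800}{17} \approx -105.88$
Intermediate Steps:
$L = \frac{10}{17}$ ($L = 10 \cdot \frac{1}{17} = \frac{10}{17} \approx 0.58823$)
$Q{\left(c \right)} = 5 c$
$\left(-5 - 1\right)^{2} Q{\left(-1 \right)} L = \left(-5 - 1\right)^{2} \cdot 5 \left(-1\right) \frac{10}{17} = \left(-6\right)^{2} \left(-5\right) \frac{10}{17} = 36 \left(-5\right) \frac{10}{17} = \left(-180\right) \frac{10}{17} = - \frac{1800}{17}$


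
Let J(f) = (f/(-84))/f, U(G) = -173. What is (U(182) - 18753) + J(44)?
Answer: -1589785/84 ≈ -18926.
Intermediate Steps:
J(f) = -1/84 (J(f) = (f*(-1/84))/f = (-f/84)/f = -1/84)
(U(182) - 18753) + J(44) = (-173 - 18753) - 1/84 = -18926 - 1/84 = -1589785/84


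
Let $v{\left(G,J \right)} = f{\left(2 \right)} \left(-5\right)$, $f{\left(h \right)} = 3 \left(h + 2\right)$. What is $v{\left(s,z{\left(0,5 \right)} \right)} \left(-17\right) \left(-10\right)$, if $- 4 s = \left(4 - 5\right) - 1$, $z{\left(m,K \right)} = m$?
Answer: $-10200$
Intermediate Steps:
$f{\left(h \right)} = 6 + 3 h$ ($f{\left(h \right)} = 3 \left(2 + h\right) = 6 + 3 h$)
$s = \frac{1}{2}$ ($s = - \frac{\left(4 - 5\right) - 1}{4} = - \frac{-1 - 1}{4} = \left(- \frac{1}{4}\right) \left(-2\right) = \frac{1}{2} \approx 0.5$)
$v{\left(G,J \right)} = -60$ ($v{\left(G,J \right)} = \left(6 + 3 \cdot 2\right) \left(-5\right) = \left(6 + 6\right) \left(-5\right) = 12 \left(-5\right) = -60$)
$v{\left(s,z{\left(0,5 \right)} \right)} \left(-17\right) \left(-10\right) = \left(-60\right) \left(-17\right) \left(-10\right) = 1020 \left(-10\right) = -10200$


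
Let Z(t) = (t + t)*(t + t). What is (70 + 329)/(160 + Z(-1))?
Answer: 399/164 ≈ 2.4329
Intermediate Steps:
Z(t) = 4*t² (Z(t) = (2*t)*(2*t) = 4*t²)
(70 + 329)/(160 + Z(-1)) = (70 + 329)/(160 + 4*(-1)²) = 399/(160 + 4*1) = 399/(160 + 4) = 399/164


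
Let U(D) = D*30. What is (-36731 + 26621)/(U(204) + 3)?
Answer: -3370/2041 ≈ -1.6512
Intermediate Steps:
U(D) = 30*D
(-36731 + 26621)/(U(204) + 3) = (-36731 + 26621)/(30*204 + 3) = -10110/(6120 + 3) = -10110/6123 = -10110*1/6123 = -3370/2041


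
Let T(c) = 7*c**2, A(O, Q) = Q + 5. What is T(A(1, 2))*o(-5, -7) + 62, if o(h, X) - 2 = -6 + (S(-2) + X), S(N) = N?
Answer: -4397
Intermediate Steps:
A(O, Q) = 5 + Q
o(h, X) = -6 + X (o(h, X) = 2 + (-6 + (-2 + X)) = 2 + (-8 + X) = -6 + X)
T(A(1, 2))*o(-5, -7) + 62 = (7*(5 + 2)**2)*(-6 - 7) + 62 = (7*7**2)*(-13) + 62 = (7*49)*(-13) + 62 = 343*(-13) + 62 = -4459 + 62 = -4397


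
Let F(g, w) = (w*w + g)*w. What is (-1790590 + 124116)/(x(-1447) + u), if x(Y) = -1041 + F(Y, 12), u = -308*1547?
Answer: 1666474/493153 ≈ 3.3792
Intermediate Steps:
u = -476476
F(g, w) = w*(g + w²) (F(g, w) = (w² + g)*w = (g + w²)*w = w*(g + w²))
x(Y) = 687 + 12*Y (x(Y) = -1041 + 12*(Y + 12²) = -1041 + 12*(Y + 144) = -1041 + 12*(144 + Y) = -1041 + (1728 + 12*Y) = 687 + 12*Y)
(-1790590 + 124116)/(x(-1447) + u) = (-1790590 + 124116)/((687 + 12*(-1447)) - 476476) = -1666474/((687 - 17364) - 476476) = -1666474/(-16677 - 476476) = -1666474/(-493153) = -1666474*(-1/493153) = 1666474/493153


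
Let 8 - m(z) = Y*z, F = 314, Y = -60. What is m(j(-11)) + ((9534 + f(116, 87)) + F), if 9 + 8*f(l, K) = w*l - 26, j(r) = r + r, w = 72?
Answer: 76605/8 ≈ 9575.6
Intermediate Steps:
j(r) = 2*r
f(l, K) = -35/8 + 9*l (f(l, K) = -9/8 + (72*l - 26)/8 = -9/8 + (-26 + 72*l)/8 = -9/8 + (-13/4 + 9*l) = -35/8 + 9*l)
m(z) = 8 + 60*z (m(z) = 8 - (-60)*z = 8 + 60*z)
m(j(-11)) + ((9534 + f(116, 87)) + F) = (8 + 60*(2*(-11))) + ((9534 + (-35/8 + 9*116)) + 314) = (8 + 60*(-22)) + ((9534 + (-35/8 + 1044)) + 314) = (8 - 1320) + ((9534 + 8317/8) + 314) = -1312 + (84589/8 + 314) = -1312 + 87101/8 = 76605/8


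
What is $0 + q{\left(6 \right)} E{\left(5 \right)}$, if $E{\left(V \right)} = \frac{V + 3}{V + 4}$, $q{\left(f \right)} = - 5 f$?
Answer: $- \frac{80}{3} \approx -26.667$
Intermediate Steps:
$E{\left(V \right)} = \frac{3 + V}{4 + V}$
$0 + q{\left(6 \right)} E{\left(5 \right)} = 0 + \left(-5\right) 6 \frac{3 + 5}{4 + 5} = 0 - 30 \cdot \frac{1}{9} \cdot 8 = 0 - \frac{80}{3} = - \frac{80}{3}$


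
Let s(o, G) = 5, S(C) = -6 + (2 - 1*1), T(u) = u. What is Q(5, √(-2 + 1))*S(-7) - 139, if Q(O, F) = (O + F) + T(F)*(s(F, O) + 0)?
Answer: -164 - 30*I ≈ -164.0 - 30.0*I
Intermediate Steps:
S(C) = -5 (S(C) = -6 + (2 - 1) = -6 + 1 = -5)
Q(O, F) = O + 6*F (Q(O, F) = (O + F) + F*(5 + 0) = (F + O) + F*5 = (F + O) + 5*F = O + 6*F)
Q(5, √(-2 + 1))*S(-7) - 139 = (5 + 6*√(-2 + 1))*(-5) - 139 = (5 + 6*√(-1))*(-5) - 139 = (5 + 6*I)*(-5) - 139 = (-25 - 30*I) - 139 = -164 - 30*I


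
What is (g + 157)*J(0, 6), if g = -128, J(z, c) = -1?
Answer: -29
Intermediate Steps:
(g + 157)*J(0, 6) = (-128 + 157)*(-1) = 29*(-1) = -29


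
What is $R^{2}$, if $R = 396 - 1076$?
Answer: $462400$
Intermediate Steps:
$R = -680$
$R^{2} = \left(-680\right)^{2} = 462400$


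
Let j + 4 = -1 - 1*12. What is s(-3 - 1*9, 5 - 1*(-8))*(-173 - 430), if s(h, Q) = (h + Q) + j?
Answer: 9648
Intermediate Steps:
j = -17 (j = -4 + (-1 - 1*12) = -4 + (-1 - 12) = -4 - 13 = -17)
s(h, Q) = -17 + Q + h (s(h, Q) = (h + Q) - 17 = (Q + h) - 17 = -17 + Q + h)
s(-3 - 1*9, 5 - 1*(-8))*(-173 - 430) = (-17 + (5 - 1*(-8)) + (-3 - 1*9))*(-173 - 430) = (-17 + (5 + 8) + (-3 - 9))*(-603) = (-17 + 13 - 12)*(-603) = -16*(-603) = 9648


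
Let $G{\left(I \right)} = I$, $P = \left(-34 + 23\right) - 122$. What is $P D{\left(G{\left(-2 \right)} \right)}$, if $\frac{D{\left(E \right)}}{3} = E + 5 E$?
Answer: $4788$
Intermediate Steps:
$P = -133$ ($P = -11 - 122 = -133$)
$D{\left(E \right)} = 18 E$ ($D{\left(E \right)} = 3 \left(E + 5 E\right) = 3 \cdot 6 E = 18 E$)
$P D{\left(G{\left(-2 \right)} \right)} = - 133 \cdot 18 \left(-2\right) = \left(-133\right) \left(-36\right) = 4788$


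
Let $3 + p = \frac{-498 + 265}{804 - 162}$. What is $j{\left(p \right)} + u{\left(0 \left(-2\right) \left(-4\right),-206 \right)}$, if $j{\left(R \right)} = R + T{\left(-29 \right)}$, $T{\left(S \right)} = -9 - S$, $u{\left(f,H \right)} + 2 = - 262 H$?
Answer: $\frac{34659421}{642} \approx 53987.0$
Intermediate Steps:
$u{\left(f,H \right)} = -2 - 262 H$
$p = - \frac{2159}{642}$ ($p = -3 + \frac{-498 + 265}{804 - 162} = -3 - \frac{233}{642} = - \frac{2159}{642} \approx -3.3629$)
$j{\left(R \right)} = 20 + R$ ($j{\left(R \right)} = R - -20 = R + \left(-9 + 29\right) = R + 20 = 20 + R$)
$j{\left(p \right)} + u{\left(0 \left(-2\right) \left(-4\right),-206 \right)} = \left(20 - \frac{2159}{642}\right) - -53970 = \frac{10681}{642} + \left(-2 + 53972\right) = \frac{10681}{642} + 53970 = \frac{34659421}{642}$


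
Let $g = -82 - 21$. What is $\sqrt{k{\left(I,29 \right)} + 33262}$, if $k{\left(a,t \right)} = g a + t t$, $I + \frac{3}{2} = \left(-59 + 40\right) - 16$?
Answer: $\frac{5 \sqrt{6058}}{2} \approx 194.58$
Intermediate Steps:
$I = - \frac{73}{2}$ ($I = - \frac{3}{2} + \left(\left(-59 + 40\right) - 16\right) = - \frac{3}{2} - 35 = - \frac{73}{2} \approx -36.5$)
$g = -103$ ($g = -82 - 21 = -103$)
$k{\left(a,t \right)} = t^{2} - 103 a$ ($k{\left(a,t \right)} = - 103 a + t t = - 103 a + t^{2} = t^{2} - 103 a$)
$\sqrt{k{\left(I,29 \right)} + 33262} = \sqrt{\left(29^{2} - - \frac{7519}{2}\right) + 33262} = \sqrt{\left(841 + \frac{7519}{2}\right) + 33262} = \sqrt{\frac{9201}{2} + 33262} = \sqrt{\frac{75725}{2}} = \frac{5 \sqrt{6058}}{2}$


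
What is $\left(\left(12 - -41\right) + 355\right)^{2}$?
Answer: $166464$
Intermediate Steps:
$\left(\left(12 - -41\right) + 355\right)^{2} = \left(\left(12 + 41\right) + 355\right)^{2} = \left(53 + 355\right)^{2} = 408^{2} = 166464$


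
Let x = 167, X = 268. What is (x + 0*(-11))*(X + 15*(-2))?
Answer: 39746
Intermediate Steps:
(x + 0*(-11))*(X + 15*(-2)) = (167 + 0*(-11))*(268 + 15*(-2)) = (167 + 0)*(268 - 30) = 167*238 = 39746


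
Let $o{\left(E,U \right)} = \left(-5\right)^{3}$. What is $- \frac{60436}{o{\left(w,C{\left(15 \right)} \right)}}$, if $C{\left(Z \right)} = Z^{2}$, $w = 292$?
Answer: $\frac{60436}{125} \approx 483.49$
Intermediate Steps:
$o{\left(E,U \right)} = -125$
$- \frac{60436}{o{\left(w,C{\left(15 \right)} \right)}} = - \frac{60436}{-125} = \left(-60436\right) \left(- \frac{1}{125}\right) = \frac{60436}{125}$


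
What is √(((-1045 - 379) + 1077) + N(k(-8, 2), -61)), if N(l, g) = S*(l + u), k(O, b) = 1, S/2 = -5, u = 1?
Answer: I*√367 ≈ 19.157*I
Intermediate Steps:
S = -10 (S = 2*(-5) = -10)
N(l, g) = -10 - 10*l (N(l, g) = -10*(l + 1) = -10*(1 + l) = -10 - 10*l)
√(((-1045 - 379) + 1077) + N(k(-8, 2), -61)) = √(((-1045 - 379) + 1077) + (-10 - 10*1)) = √((-1424 + 1077) + (-10 - 10)) = √(-347 - 20) = √(-367) = I*√367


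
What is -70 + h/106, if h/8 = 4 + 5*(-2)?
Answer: -3734/53 ≈ -70.453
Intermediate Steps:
h = -48 (h = 8*(4 + 5*(-2)) = 8*(4 - 10) = 8*(-6) = -48)
-70 + h/106 = -70 - 48/106 = -70 + (1/106)*(-48) = -70 - 24/53 = -3734/53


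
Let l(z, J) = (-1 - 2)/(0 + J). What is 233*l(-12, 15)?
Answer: -233/5 ≈ -46.600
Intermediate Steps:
l(z, J) = -3/J
233*l(-12, 15) = 233*(-3/15) = 233*(-3*1/15) = 233*(-⅕) = -233/5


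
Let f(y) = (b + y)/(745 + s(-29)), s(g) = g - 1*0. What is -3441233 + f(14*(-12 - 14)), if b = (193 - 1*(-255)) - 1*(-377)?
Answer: -2463922367/716 ≈ -3.4412e+6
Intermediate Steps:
s(g) = g (s(g) = g + 0 = g)
b = 825 (b = (193 + 255) + 377 = 448 + 377 = 825)
f(y) = 825/716 + y/716 (f(y) = (825 + y)/(745 - 29) = (825 + y)/716 = (825 + y)*(1/716) = 825/716 + y/716)
-3441233 + f(14*(-12 - 14)) = -3441233 + (825/716 + (14*(-12 - 14))/716) = -3441233 + (825/716 + (14*(-26))/716) = -3441233 + (825/716 + (1/716)*(-364)) = -3441233 + (825/716 - 91/179) = -3441233 + 461/716 = -2463922367/716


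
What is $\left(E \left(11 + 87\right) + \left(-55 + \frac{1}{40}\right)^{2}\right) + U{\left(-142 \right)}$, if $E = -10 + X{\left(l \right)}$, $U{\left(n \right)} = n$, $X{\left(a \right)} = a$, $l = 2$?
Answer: $\frac{3354001}{1600} \approx 2096.3$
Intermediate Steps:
$E = -8$ ($E = -10 + 2 = -8$)
$\left(E \left(11 + 87\right) + \left(-55 + \frac{1}{40}\right)^{2}\right) + U{\left(-142 \right)} = \left(- 8 \left(11 + 87\right) + \left(-55 + \frac{1}{40}\right)^{2}\right) - 142 = \left(\left(-8\right) 98 + \left(-55 + \frac{1}{40}\right)^{2}\right) - 142 = \left(-784 + \left(- \frac{2199}{40}\right)^{2}\right) - 142 = \left(-784 + \frac{4835601}{1600}\right) - 142 = \frac{3581201}{1600} - 142 = \frac{3354001}{1600}$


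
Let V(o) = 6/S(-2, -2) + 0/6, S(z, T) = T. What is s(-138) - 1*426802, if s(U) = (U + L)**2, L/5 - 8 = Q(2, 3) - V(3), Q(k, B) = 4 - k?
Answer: -421473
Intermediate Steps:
V(o) = -3 (V(o) = 6/(-2) + 0/6 = 6*(-1/2) + 0*(1/6) = -3 + 0 = -3)
L = 65 (L = 40 + 5*((4 - 1*2) - 1*(-3)) = 40 + 5*((4 - 2) + 3) = 40 + 5*(2 + 3) = 40 + 5*5 = 40 + 25 = 65)
s(U) = (65 + U)**2 (s(U) = (U + 65)**2 = (65 + U)**2)
s(-138) - 1*426802 = (65 - 138)**2 - 1*426802 = (-73)**2 - 426802 = 5329 - 426802 = -421473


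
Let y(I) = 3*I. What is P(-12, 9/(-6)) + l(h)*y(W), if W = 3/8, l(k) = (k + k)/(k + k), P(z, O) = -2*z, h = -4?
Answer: 201/8 ≈ 25.125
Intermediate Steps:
l(k) = 1 (l(k) = (2*k)/((2*k)) = (2*k)*(1/(2*k)) = 1)
W = 3/8 (W = 3*(⅛) = 3/8 ≈ 0.37500)
P(-12, 9/(-6)) + l(h)*y(W) = -2*(-12) + 1*(3*(3/8)) = 24 + 1*(9/8) = 24 + 9/8 = 201/8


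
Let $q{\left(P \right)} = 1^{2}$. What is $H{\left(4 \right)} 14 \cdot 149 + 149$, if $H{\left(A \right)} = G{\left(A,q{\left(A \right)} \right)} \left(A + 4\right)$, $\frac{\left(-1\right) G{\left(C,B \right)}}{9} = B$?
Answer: $-150043$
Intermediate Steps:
$q{\left(P \right)} = 1$
$G{\left(C,B \right)} = - 9 B$
$H{\left(A \right)} = -36 - 9 A$ ($H{\left(A \right)} = \left(-9\right) 1 \left(A + 4\right) = - 9 \left(4 + A\right) = -36 - 9 A$)
$H{\left(4 \right)} 14 \cdot 149 + 149 = \left(-36 - 36\right) 14 \cdot 149 + 149 = \left(-72\right) 14 \cdot 149 + 149 = \left(-1008\right) 149 + 149 = -150192 + 149 = -150043$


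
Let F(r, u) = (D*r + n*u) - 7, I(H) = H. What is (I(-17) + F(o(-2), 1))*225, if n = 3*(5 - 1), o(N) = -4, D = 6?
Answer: -8100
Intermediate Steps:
n = 12 (n = 3*4 = 12)
F(r, u) = -7 + 6*r + 12*u (F(r, u) = (6*r + 12*u) - 7 = -7 + 6*r + 12*u)
(I(-17) + F(o(-2), 1))*225 = (-17 + (-7 + 6*(-4) + 12*1))*225 = (-17 + (-7 - 24 + 12))*225 = (-17 - 19)*225 = -36*225 = -8100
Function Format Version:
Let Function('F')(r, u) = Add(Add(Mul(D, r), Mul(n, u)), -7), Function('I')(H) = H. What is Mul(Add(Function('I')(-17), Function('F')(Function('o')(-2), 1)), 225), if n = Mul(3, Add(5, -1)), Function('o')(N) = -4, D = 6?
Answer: -8100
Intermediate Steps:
n = 12 (n = Mul(3, 4) = 12)
Function('F')(r, u) = Add(-7, Mul(6, r), Mul(12, u)) (Function('F')(r, u) = Add(Add(Mul(6, r), Mul(12, u)), -7) = Add(-7, Mul(6, r), Mul(12, u)))
Mul(Add(Function('I')(-17), Function('F')(Function('o')(-2), 1)), 225) = Mul(Add(-17, Add(-7, Mul(6, -4), Mul(12, 1))), 225) = Mul(Add(-17, Add(-7, -24, 12)), 225) = Mul(Add(-17, -19), 225) = Mul(-36, 225) = -8100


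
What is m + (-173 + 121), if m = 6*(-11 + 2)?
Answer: -106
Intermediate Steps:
m = -54 (m = 6*(-9) = -54)
m + (-173 + 121) = -54 + (-173 + 121) = -54 - 52 = -106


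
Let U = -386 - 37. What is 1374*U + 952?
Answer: -580250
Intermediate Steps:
U = -423
1374*U + 952 = 1374*(-423) + 952 = -581202 + 952 = -580250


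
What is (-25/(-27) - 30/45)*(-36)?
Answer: -28/3 ≈ -9.3333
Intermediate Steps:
(-25/(-27) - 30/45)*(-36) = (-25*(-1/27) - 30*1/45)*(-36) = (25/27 - ⅔)*(-36) = (7/27)*(-36) = -28/3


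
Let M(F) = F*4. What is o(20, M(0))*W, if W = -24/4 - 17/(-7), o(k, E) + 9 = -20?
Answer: 725/7 ≈ 103.57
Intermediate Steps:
M(F) = 4*F
o(k, E) = -29 (o(k, E) = -9 - 20 = -29)
W = -25/7 (W = -24*¼ - 17*(-⅐) = -6 + 17/7 = -25/7 ≈ -3.5714)
o(20, M(0))*W = -29*(-25/7) = 725/7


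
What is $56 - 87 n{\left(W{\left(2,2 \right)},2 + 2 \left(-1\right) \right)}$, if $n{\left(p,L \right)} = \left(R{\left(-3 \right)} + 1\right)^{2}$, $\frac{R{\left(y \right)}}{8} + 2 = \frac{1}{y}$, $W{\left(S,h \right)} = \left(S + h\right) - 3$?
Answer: $- \frac{81293}{3} \approx -27098.0$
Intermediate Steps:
$W{\left(S,h \right)} = -3 + S + h$
$R{\left(y \right)} = -16 + \frac{8}{y}$
$n{\left(p,L \right)} = \frac{2809}{9}$ ($n{\left(p,L \right)} = \left(\left(-16 + \frac{8}{-3}\right) + 1\right)^{2} = \left(\left(-16 + 8 \left(- \frac{1}{3}\right)\right) + 1\right)^{2} = \left(\left(-16 - \frac{8}{3}\right) + 1\right)^{2} = \left(- \frac{56}{3} + 1\right)^{2} = \left(- \frac{53}{3}\right)^{2} = \frac{2809}{9}$)
$56 - 87 n{\left(W{\left(2,2 \right)},2 + 2 \left(-1\right) \right)} = 56 - \frac{81461}{3} = - \frac{81293}{3}$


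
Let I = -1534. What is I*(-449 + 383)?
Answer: 101244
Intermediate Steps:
I*(-449 + 383) = -1534*(-449 + 383) = -1534*(-66) = 101244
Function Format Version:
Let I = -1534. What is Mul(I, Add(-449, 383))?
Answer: 101244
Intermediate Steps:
Mul(I, Add(-449, 383)) = Mul(-1534, Add(-449, 383)) = Mul(-1534, -66) = 101244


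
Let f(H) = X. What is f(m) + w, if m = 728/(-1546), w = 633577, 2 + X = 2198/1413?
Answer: 5702189/9 ≈ 6.3358e+5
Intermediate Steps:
X = -4/9 (X = -2 + 2198/1413 = -2 + 2198*(1/1413) = -2 + 14/9 = -4/9 ≈ -0.44444)
m = -364/773 (m = 728*(-1/1546) = -364/773 ≈ -0.47089)
f(H) = -4/9
f(m) + w = -4/9 + 633577 = 5702189/9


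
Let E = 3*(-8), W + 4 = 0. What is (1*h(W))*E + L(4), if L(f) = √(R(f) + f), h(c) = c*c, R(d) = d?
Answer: -384 + 2*√2 ≈ -381.17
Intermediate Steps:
W = -4 (W = -4 + 0 = -4)
E = -24
h(c) = c²
L(f) = √2*√f (L(f) = √(f + f) = √(2*f) = √2*√f)
(1*h(W))*E + L(4) = (1*(-4)²)*(-24) + √2*√4 = (1*16)*(-24) + √2*2 = 16*(-24) + 2*√2 = -384 + 2*√2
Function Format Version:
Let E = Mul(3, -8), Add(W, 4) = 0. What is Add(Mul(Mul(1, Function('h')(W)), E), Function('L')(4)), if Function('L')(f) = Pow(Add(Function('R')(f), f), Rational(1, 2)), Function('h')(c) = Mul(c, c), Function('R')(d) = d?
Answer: Add(-384, Mul(2, Pow(2, Rational(1, 2)))) ≈ -381.17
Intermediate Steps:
W = -4 (W = Add(-4, 0) = -4)
E = -24
Function('h')(c) = Pow(c, 2)
Function('L')(f) = Mul(Pow(2, Rational(1, 2)), Pow(f, Rational(1, 2))) (Function('L')(f) = Pow(Add(f, f), Rational(1, 2)) = Pow(Mul(2, f), Rational(1, 2)) = Mul(Pow(2, Rational(1, 2)), Pow(f, Rational(1, 2))))
Add(Mul(Mul(1, Function('h')(W)), E), Function('L')(4)) = Add(Mul(Mul(1, Pow(-4, 2)), -24), Mul(Pow(2, Rational(1, 2)), Pow(4, Rational(1, 2)))) = Add(Mul(Mul(1, 16), -24), Mul(Pow(2, Rational(1, 2)), 2)) = Add(Mul(16, -24), Mul(2, Pow(2, Rational(1, 2)))) = Add(-384, Mul(2, Pow(2, Rational(1, 2))))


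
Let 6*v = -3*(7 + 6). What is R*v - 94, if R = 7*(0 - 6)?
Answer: 179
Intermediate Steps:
v = -13/2 (v = (-3*(7 + 6))/6 = (-3*13)/6 = (1/6)*(-39) = -13/2 ≈ -6.5000)
R = -42 (R = 7*(-6) = -42)
R*v - 94 = -42*(-13/2) - 94 = 273 - 94 = 179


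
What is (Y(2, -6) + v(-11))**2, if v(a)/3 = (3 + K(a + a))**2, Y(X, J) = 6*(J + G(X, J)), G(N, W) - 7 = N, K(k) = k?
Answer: 1212201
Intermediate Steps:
G(N, W) = 7 + N
Y(X, J) = 42 + 6*J + 6*X (Y(X, J) = 6*(J + (7 + X)) = 6*(7 + J + X) = 42 + 6*J + 6*X)
v(a) = 3*(3 + 2*a)**2 (v(a) = 3*(3 + (a + a))**2 = 3*(3 + 2*a)**2)
(Y(2, -6) + v(-11))**2 = ((42 + 6*(-6) + 6*2) + 3*(3 + 2*(-11))**2)**2 = ((42 - 36 + 12) + 3*(3 - 22)**2)**2 = (18 + 3*(-19)**2)**2 = (18 + 3*361)**2 = (18 + 1083)**2 = 1101**2 = 1212201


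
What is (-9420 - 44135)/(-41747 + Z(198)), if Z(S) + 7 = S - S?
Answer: 53555/41754 ≈ 1.2826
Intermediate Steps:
Z(S) = -7 (Z(S) = -7 + (S - S) = -7 + 0 = -7)
(-9420 - 44135)/(-41747 + Z(198)) = (-9420 - 44135)/(-41747 - 7) = -53555/(-41754) = -53555*(-1/41754) = 53555/41754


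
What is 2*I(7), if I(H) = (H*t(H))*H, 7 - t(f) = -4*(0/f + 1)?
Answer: 1078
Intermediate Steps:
t(f) = 11 (t(f) = 7 - (-4)*(0/f + 1) = 7 - (-4)*(0 + 1) = 7 - (-4) = 7 - 1*(-4) = 7 + 4 = 11)
I(H) = 11*H² (I(H) = (H*11)*H = (11*H)*H = 11*H²)
2*I(7) = 2*(11*7²) = 2*(11*49) = 2*539 = 1078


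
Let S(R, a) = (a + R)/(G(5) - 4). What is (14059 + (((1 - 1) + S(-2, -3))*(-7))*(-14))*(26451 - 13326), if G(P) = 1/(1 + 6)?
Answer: 1675725625/9 ≈ 1.8619e+8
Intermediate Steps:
G(P) = ⅐ (G(P) = 1/7 = ⅐)
S(R, a) = -7*R/27 - 7*a/27 (S(R, a) = (a + R)/(⅐ - 4) = (R + a)/(-27/7) = (R + a)*(-7/27) = -7*R/27 - 7*a/27)
(14059 + (((1 - 1) + S(-2, -3))*(-7))*(-14))*(26451 - 13326) = (14059 + (((1 - 1) + (-7/27*(-2) - 7/27*(-3)))*(-7))*(-14))*(26451 - 13326) = (14059 + ((0 + (14/27 + 7/9))*(-7))*(-14))*13125 = (14059 + ((0 + 35/27)*(-7))*(-14))*13125 = (14059 + ((35/27)*(-7))*(-14))*13125 = (14059 - 245/27*(-14))*13125 = (14059 + 3430/27)*13125 = (383023/27)*13125 = 1675725625/9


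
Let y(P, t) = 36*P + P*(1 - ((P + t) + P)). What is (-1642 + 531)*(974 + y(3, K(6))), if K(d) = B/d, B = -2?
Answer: -1186548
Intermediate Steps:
K(d) = -2/d
y(P, t) = 36*P + P*(1 - t - 2*P) (y(P, t) = 36*P + P*(1 - (t + 2*P)) = 36*P + P*(1 + (-t - 2*P)) = 36*P + P*(1 - t - 2*P))
(-1642 + 531)*(974 + y(3, K(6))) = (-1642 + 531)*(974 + 3*(37 - (-2)/6 - 2*3)) = -1111*(974 + 3*(37 - (-2)/6 - 6)) = -1111*(974 + 3*(37 - 1*(-⅓) - 6)) = -1111*(974 + 3*(37 + ⅓ - 6)) = -1111*(974 + 3*(94/3)) = -1111*(974 + 94) = -1111*1068 = -1186548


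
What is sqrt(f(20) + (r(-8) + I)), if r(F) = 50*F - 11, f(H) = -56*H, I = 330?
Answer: I*sqrt(1201) ≈ 34.655*I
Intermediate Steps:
r(F) = -11 + 50*F
sqrt(f(20) + (r(-8) + I)) = sqrt(-56*20 + ((-11 + 50*(-8)) + 330)) = sqrt(-1120 + ((-11 - 400) + 330)) = sqrt(-1120 + (-411 + 330)) = sqrt(-1120 - 81) = sqrt(-1201) = I*sqrt(1201)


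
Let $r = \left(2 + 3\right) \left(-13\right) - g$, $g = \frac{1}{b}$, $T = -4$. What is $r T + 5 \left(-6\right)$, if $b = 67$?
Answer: $\frac{15414}{67} \approx 230.06$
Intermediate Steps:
$g = \frac{1}{67} \approx 0.014925$
$r = - \frac{4356}{67}$ ($r = \left(2 + 3\right) \left(-13\right) - \frac{1}{67} = 5 \left(-13\right) - \frac{1}{67} = -65 - \frac{1}{67} = - \frac{4356}{67} \approx -65.015$)
$r T + 5 \left(-6\right) = \left(- \frac{4356}{67}\right) \left(-4\right) + 5 \left(-6\right) = \frac{17424}{67} - 30 = \frac{15414}{67}$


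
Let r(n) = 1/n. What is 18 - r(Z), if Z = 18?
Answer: 323/18 ≈ 17.944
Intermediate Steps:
18 - r(Z) = 18 - 1/18 = 323/18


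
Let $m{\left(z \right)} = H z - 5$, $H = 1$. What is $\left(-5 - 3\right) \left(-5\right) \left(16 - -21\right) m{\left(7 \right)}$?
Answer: $2960$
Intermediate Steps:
$m{\left(z \right)} = -5 + z$ ($m{\left(z \right)} = 1 z - 5 = z - 5 = -5 + z$)
$\left(-5 - 3\right) \left(-5\right) \left(16 - -21\right) m{\left(7 \right)} = \left(-5 - 3\right) \left(-5\right) \left(16 - -21\right) \left(-5 + 7\right) = \left(-8\right) \left(-5\right) \left(16 + 21\right) 2 = 40 \cdot 37 \cdot 2 = 1480 \cdot 2 = 2960$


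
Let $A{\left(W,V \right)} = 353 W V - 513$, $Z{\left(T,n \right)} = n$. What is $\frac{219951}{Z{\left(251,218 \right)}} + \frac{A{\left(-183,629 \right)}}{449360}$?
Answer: $\frac{11247390681}{12245060} \approx 918.52$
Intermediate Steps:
$A{\left(W,V \right)} = -513 + 353 V W$ ($A{\left(W,V \right)} = 353 V W - 513 = -513 + 353 V W$)
$\frac{219951}{Z{\left(251,218 \right)}} + \frac{A{\left(-183,629 \right)}}{449360} = \frac{219951}{218} + \frac{-513 + 353 \cdot 629 \left(-183\right)}{449360} = 219951 \cdot \frac{1}{218} + \left(-513 - 40632771\right) \frac{1}{449360} = \frac{219951}{218} - \frac{10158321}{112340} = \frac{11247390681}{12245060}$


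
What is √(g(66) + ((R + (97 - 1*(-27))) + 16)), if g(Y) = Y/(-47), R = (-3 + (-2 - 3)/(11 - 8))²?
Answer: √3188386/141 ≈ 12.664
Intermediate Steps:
R = 196/9 (R = (-3 - 5/3)² = (-14/3)² = 196/9 ≈ 21.778)
g(Y) = -Y/47 (g(Y) = Y*(-1/47) = -Y/47)
√(g(66) + ((R + (97 - 1*(-27))) + 16)) = √(-1/47*66 + ((196/9 + (97 - 1*(-27))) + 16)) = √(-66/47 + ((196/9 + (97 + 27)) + 16)) = √(-66/47 + ((196/9 + 124) + 16)) = √(-66/47 + (1312/9 + 16)) = √(-66/47 + 1456/9) = √(67838/423) = √3188386/141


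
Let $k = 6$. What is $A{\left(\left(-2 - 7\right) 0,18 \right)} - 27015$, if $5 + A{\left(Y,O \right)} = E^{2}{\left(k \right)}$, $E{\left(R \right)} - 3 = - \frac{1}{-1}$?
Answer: $-27004$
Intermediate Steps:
$E{\left(R \right)} = 4$ ($E{\left(R \right)} = 3 - \frac{1}{-1} = 3 - -1 = 3 + 1 = 4$)
$A{\left(Y,O \right)} = 11$ ($A{\left(Y,O \right)} = -5 + 4^{2} = -5 + 16 = 11$)
$A{\left(\left(-2 - 7\right) 0,18 \right)} - 27015 = 11 - 27015 = -27004$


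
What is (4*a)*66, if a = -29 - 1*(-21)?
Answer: -2112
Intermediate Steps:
a = -8 (a = -29 + 21 = -8)
(4*a)*66 = (4*(-8))*66 = -32*66 = -2112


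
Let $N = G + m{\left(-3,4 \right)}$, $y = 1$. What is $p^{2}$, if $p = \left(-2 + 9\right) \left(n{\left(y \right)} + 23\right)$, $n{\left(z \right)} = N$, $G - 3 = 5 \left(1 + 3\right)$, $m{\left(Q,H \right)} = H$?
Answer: $122500$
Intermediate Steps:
$G = 23$ ($G = 3 + 5 \left(1 + 3\right) = 3 + 5 \cdot 4 = 3 + 20 = 23$)
$N = 27$ ($N = 23 + 4 = 27$)
$n{\left(z \right)} = 27$
$p = 350$ ($p = \left(-2 + 9\right) \left(27 + 23\right) = 7 \cdot 50 = 350$)
$p^{2} = 350^{2} = 122500$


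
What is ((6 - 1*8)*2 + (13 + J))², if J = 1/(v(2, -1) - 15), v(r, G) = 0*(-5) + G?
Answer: 20449/256 ≈ 79.879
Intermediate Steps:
v(r, G) = G (v(r, G) = 0 + G = G)
J = -1/16 (J = 1/(-1 - 15) = 1/(-16) = -1/16 ≈ -0.062500)
((6 - 1*8)*2 + (13 + J))² = ((6 - 1*8)*2 + (13 - 1/16))² = ((6 - 8)*2 + 207/16)² = (-2*2 + 207/16)² = (-4 + 207/16)² = (143/16)² = 20449/256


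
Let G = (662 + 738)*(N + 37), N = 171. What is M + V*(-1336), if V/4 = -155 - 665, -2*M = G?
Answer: 4236480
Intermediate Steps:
G = 291200 (G = (662 + 738)*(171 + 37) = 1400*208 = 291200)
M = -145600 (M = -½*291200 = -145600)
V = -3280 (V = 4*(-155 - 665) = 4*(-820) = -3280)
M + V*(-1336) = -145600 - 3280*(-1336) = -145600 + 4382080 = 4236480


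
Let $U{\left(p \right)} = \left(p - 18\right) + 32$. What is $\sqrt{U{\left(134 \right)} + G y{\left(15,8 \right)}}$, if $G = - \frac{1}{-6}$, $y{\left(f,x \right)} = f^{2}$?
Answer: $\frac{\sqrt{742}}{2} \approx 13.62$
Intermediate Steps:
$U{\left(p \right)} = 14 + p$ ($U{\left(p \right)} = \left(-18 + p\right) + 32 = 14 + p$)
$G = \frac{1}{6}$ ($G = \left(-1\right) \left(- \frac{1}{6}\right) = \frac{1}{6} \approx 0.16667$)
$\sqrt{U{\left(134 \right)} + G y{\left(15,8 \right)}} = \sqrt{\left(14 + 134\right) + \frac{15^{2}}{6}} = \sqrt{148 + \frac{1}{6} \cdot 225} = \sqrt{148 + \frac{75}{2}} = \sqrt{\frac{371}{2}} = \frac{\sqrt{742}}{2}$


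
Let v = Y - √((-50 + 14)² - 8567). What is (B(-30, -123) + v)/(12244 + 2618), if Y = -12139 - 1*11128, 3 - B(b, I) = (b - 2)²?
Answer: -4048/2477 - I*√7271/14862 ≈ -1.6342 - 0.0057375*I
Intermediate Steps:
B(b, I) = 3 - (-2 + b)² (B(b, I) = 3 - (b - 2)² = 3 - (-2 + b)²)
Y = -23267 (Y = -12139 - 11128 = -23267)
v = -23267 - I*√7271 (v = -23267 - √((-50 + 14)² - 8567) = -23267 - √((-36)² - 8567) = -23267 - √(1296 - 8567) = -23267 - √(-7271) = -23267 - I*√7271 ≈ -23267.0 - 85.27*I)
(B(-30, -123) + v)/(12244 + 2618) = ((3 - (-2 - 30)²) + (-23267 - I*√7271))/(12244 + 2618) = ((3 - 1*(-32)²) + (-23267 - I*√7271))/14862 = ((3 - 1*1024) + (-23267 - I*√7271))*(1/14862) = ((3 - 1024) + (-23267 - I*√7271))*(1/14862) = (-1021 + (-23267 - I*√7271))*(1/14862) = (-24288 - I*√7271)*(1/14862) = -4048/2477 - I*√7271/14862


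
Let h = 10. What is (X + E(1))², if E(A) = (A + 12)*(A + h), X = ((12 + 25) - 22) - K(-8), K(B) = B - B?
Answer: 24964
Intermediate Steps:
K(B) = 0
X = 15 (X = ((12 + 25) - 22) - 1*0 = (37 - 22) + 0 = 15 + 0 = 15)
E(A) = (10 + A)*(12 + A) (E(A) = (A + 12)*(A + 10) = (12 + A)*(10 + A) = (10 + A)*(12 + A))
(X + E(1))² = (15 + (120 + 1² + 22*1))² = (15 + (120 + 1 + 22))² = (15 + 143)² = 158² = 24964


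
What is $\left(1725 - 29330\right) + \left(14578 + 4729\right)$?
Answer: $-8298$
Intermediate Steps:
$\left(1725 - 29330\right) + \left(14578 + 4729\right) = -27605 + 19307 = -8298$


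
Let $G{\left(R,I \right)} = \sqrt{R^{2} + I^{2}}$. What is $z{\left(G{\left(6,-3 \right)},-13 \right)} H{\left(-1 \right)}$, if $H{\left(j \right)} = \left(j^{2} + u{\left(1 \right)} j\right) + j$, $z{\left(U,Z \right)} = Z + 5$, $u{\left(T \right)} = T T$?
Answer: $8$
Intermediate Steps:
$G{\left(R,I \right)} = \sqrt{I^{2} + R^{2}}$
$u{\left(T \right)} = T^{2}$
$z{\left(U,Z \right)} = 5 + Z$
$H{\left(j \right)} = j^{2} + 2 j$ ($H{\left(j \right)} = \left(j^{2} + 1^{2} j\right) + j = \left(j^{2} + 1 j\right) + j = \left(j^{2} + j\right) + j = \left(j + j^{2}\right) + j = j^{2} + 2 j$)
$z{\left(G{\left(6,-3 \right)},-13 \right)} H{\left(-1 \right)} = \left(5 - 13\right) \left(- (2 - 1)\right) = - 8 \left(\left(-1\right) 1\right) = \left(-8\right) \left(-1\right) = 8$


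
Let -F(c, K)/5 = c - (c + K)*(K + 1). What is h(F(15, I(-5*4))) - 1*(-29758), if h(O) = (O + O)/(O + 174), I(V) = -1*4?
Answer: 327418/11 ≈ 29765.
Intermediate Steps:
I(V) = -4
F(c, K) = -5*c + 5*(1 + K)*(K + c) (F(c, K) = -5*(c - (c + K)*(K + 1)) = -5*(c - (K + c)*(1 + K)) = -5*(c - (1 + K)*(K + c)) = -5*c + 5*(1 + K)*(K + c))
h(O) = 2*O/(174 + O) (h(O) = (2*O)/(174 + O) = 2*O/(174 + O))
h(F(15, I(-5*4))) - 1*(-29758) = 2*(5*(-4)*(1 - 4 + 15))/(174 + 5*(-4)*(1 - 4 + 15)) - 1*(-29758) = 2*(5*(-4)*12)/(174 + 5*(-4)*12) + 29758 = 2*(-240)/(174 - 240) + 29758 = 2*(-240)/(-66) + 29758 = 2*(-240)*(-1/66) + 29758 = 80/11 + 29758 = 327418/11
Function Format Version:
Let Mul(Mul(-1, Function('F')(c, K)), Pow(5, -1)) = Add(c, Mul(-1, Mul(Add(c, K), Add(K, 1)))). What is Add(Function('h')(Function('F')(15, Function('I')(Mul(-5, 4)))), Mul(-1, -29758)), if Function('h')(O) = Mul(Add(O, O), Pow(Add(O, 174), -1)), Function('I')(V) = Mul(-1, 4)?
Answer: Rational(327418, 11) ≈ 29765.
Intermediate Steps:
Function('I')(V) = -4
Function('F')(c, K) = Add(Mul(-5, c), Mul(5, Add(1, K), Add(K, c))) (Function('F')(c, K) = Mul(-5, Add(c, Mul(-1, Mul(Add(c, K), Add(K, 1))))) = Mul(-5, Add(c, Mul(-1, Mul(Add(K, c), Add(1, K))))) = Mul(-5, Add(c, Mul(-1, Mul(Add(1, K), Add(K, c))))) = Mul(-5, Add(c, Mul(-1, Add(1, K), Add(K, c)))) = Add(Mul(-5, c), Mul(5, Add(1, K), Add(K, c))))
Function('h')(O) = Mul(2, O, Pow(Add(174, O), -1)) (Function('h')(O) = Mul(Mul(2, O), Pow(Add(174, O), -1)) = Mul(2, O, Pow(Add(174, O), -1)))
Add(Function('h')(Function('F')(15, Function('I')(Mul(-5, 4)))), Mul(-1, -29758)) = Add(Mul(2, Mul(5, -4, Add(1, -4, 15)), Pow(Add(174, Mul(5, -4, Add(1, -4, 15))), -1)), Mul(-1, -29758)) = Add(Mul(2, Mul(5, -4, 12), Pow(Add(174, Mul(5, -4, 12)), -1)), 29758) = Add(Mul(2, -240, Pow(Add(174, -240), -1)), 29758) = Add(Mul(2, -240, Pow(-66, -1)), 29758) = Add(Mul(2, -240, Rational(-1, 66)), 29758) = Add(Rational(80, 11), 29758) = Rational(327418, 11)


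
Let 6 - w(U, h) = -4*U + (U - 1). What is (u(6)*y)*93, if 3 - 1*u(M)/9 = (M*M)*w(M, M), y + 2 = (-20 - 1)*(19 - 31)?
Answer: -187697250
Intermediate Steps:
w(U, h) = 7 + 3*U (w(U, h) = 6 - (-4*U + (U - 1)) = 6 - (-4*U + (-1 + U)) = 6 - (-1 - 3*U) = 6 + (1 + 3*U) = 7 + 3*U)
y = 250 (y = -2 + (-20 - 1)*(19 - 31) = -2 - 21*(-12) = -2 + 252 = 250)
u(M) = 27 - 9*M**2*(7 + 3*M) (u(M) = 27 - 9*M*M*(7 + 3*M) = 27 - 9*M**2*(7 + 3*M))
(u(6)*y)*93 = ((27 - 63*6**2 - 27*6**3)*250)*93 = ((27 - 63*36 - 27*216)*250)*93 = ((27 - 2268 - 5832)*250)*93 = -8073*250*93 = -2018250*93 = -187697250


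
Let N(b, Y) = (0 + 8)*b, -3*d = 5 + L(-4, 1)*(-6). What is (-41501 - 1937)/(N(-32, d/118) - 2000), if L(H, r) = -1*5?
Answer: 21719/1128 ≈ 19.254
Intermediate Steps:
L(H, r) = -5
d = -35/3 (d = -(5 - 5*(-6))/3 = -(5 + 30)/3 = -1/3*35 = -35/3 ≈ -11.667)
N(b, Y) = 8*b
(-41501 - 1937)/(N(-32, d/118) - 2000) = (-41501 - 1937)/(8*(-32) - 2000) = -43438/(-256 - 2000) = -43438/(-2256) = -43438*(-1/2256) = 21719/1128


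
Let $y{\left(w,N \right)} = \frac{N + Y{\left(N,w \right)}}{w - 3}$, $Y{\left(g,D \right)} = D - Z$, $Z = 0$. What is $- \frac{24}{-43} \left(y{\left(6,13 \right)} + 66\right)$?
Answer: $\frac{1736}{43} \approx 40.372$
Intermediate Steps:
$Y{\left(g,D \right)} = D$ ($Y{\left(g,D \right)} = D - 0 = D + 0 = D$)
$y{\left(w,N \right)} = \frac{N + w}{-3 + w}$ ($y{\left(w,N \right)} = \frac{N + w}{w - 3} = \frac{N + w}{-3 + w}$)
$- \frac{24}{-43} \left(y{\left(6,13 \right)} + 66\right) = - \frac{24}{-43} \left(\frac{13 + 6}{-3 + 6} + 66\right) = \left(-24\right) \left(- \frac{1}{43}\right) \left(\frac{1}{3} \cdot 19 + 66\right) = \frac{24 \left(\frac{1}{3} \cdot 19 + 66\right)}{43} = \frac{24 \left(\frac{19}{3} + 66\right)}{43} = \frac{24}{43} \cdot \frac{217}{3} = \frac{1736}{43}$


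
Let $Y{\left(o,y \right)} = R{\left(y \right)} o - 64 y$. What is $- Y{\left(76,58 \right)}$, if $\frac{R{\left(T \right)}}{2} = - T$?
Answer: $12528$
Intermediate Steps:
$R{\left(T \right)} = - 2 T$ ($R{\left(T \right)} = 2 \left(- T\right) = - 2 T$)
$Y{\left(o,y \right)} = - 64 y - 2 o y$ ($Y{\left(o,y \right)} = - 2 y o - 64 y = - 2 o y - 64 y = - 64 y - 2 o y$)
$- Y{\left(76,58 \right)} = - 2 \cdot 58 \left(-32 - 76\right) = - 2 \cdot 58 \left(-108\right) = \left(-1\right) \left(-12528\right) = 12528$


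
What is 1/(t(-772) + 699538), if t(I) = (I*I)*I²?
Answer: 1/355197627794 ≈ 2.8153e-12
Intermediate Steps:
t(I) = I⁴ (t(I) = I²*I² = I⁴)
1/(t(-772) + 699538) = 1/((-772)⁴ + 699538) = 1/(355196928256 + 699538) = 1/355197627794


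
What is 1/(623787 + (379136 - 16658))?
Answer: 1/986265 ≈ 1.0139e-6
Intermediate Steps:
1/(623787 + (379136 - 16658)) = 1/(623787 + 362478) = 1/986265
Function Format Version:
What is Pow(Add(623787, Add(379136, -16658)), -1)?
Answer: Rational(1, 986265) ≈ 1.0139e-6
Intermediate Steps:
Pow(Add(623787, Add(379136, -16658)), -1) = Pow(Add(623787, 362478), -1) = Pow(986265, -1) = Rational(1, 986265)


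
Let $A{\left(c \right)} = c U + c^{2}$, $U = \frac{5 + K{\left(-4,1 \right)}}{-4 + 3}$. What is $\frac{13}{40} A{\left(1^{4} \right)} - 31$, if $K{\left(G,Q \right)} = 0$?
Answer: $- \frac{323}{10} \approx -32.3$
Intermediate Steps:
$U = -5$ ($U = \frac{5 + 0}{-4 + 3} = \frac{5}{-1} = 5 \left(-1\right) = -5$)
$A{\left(c \right)} = c^{2} - 5 c$ ($A{\left(c \right)} = c \left(-5\right) + c^{2} = - 5 c + c^{2} = c^{2} - 5 c$)
$\frac{13}{40} A{\left(1^{4} \right)} - 31 = \frac{13}{40} \cdot 1^{4} \left(-5 + 1^{4}\right) - 31 = 13 \cdot \frac{1}{40} \cdot 1 \left(-5 + 1\right) - 31 = \frac{13 \cdot 1 \left(-4\right)}{40} - 31 = \frac{13}{40} \left(-4\right) - 31 = - \frac{13}{10} - 31 = - \frac{323}{10}$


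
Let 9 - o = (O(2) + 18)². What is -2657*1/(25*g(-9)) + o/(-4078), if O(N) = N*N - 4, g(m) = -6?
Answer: 2720624/152925 ≈ 17.791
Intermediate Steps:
O(N) = -4 + N² (O(N) = N² - 4 = -4 + N²)
o = -315 (o = 9 - ((-4 + 2²) + 18)² = 9 - ((-4 + 4) + 18)² = 9 - (0 + 18)² = 9 - 1*18² = 9 - 1*324 = 9 - 324 = -315)
-2657*1/(25*g(-9)) + o/(-4078) = -2657/((-6*25)) - 315/(-4078) = -2657/(-150) - 315*(-1/4078) = -2657*(-1/150) + 315/4078 = 2657/150 + 315/4078 = 2720624/152925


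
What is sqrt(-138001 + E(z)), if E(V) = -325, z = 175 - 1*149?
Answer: I*sqrt(138326) ≈ 371.92*I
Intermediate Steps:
z = 26 (z = 175 - 149 = 26)
sqrt(-138001 + E(z)) = sqrt(-138001 - 325) = sqrt(-138326) = I*sqrt(138326)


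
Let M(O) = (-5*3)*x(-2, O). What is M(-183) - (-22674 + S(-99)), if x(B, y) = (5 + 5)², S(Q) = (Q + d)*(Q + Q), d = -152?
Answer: -28524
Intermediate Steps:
S(Q) = 2*Q*(-152 + Q) (S(Q) = (Q - 152)*(Q + Q) = (-152 + Q)*(2*Q) = 2*Q*(-152 + Q))
x(B, y) = 100 (x(B, y) = 10² = 100)
M(O) = -1500 (M(O) = -5*3*100 = -15*100 = -1500)
M(-183) - (-22674 + S(-99)) = -1500 - (-22674 + 2*(-99)*(-152 - 99)) = -1500 - (-22674 + 2*(-99)*(-251)) = -1500 - (-22674 + 49698) = -1500 - 1*27024 = -1500 - 27024 = -28524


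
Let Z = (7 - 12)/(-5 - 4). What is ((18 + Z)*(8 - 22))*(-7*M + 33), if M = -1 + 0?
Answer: -93520/9 ≈ -10391.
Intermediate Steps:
Z = 5/9 (Z = -5/(-9) = -5*(-⅑) = 5/9 ≈ 0.55556)
M = -1
((18 + Z)*(8 - 22))*(-7*M + 33) = ((18 + 5/9)*(8 - 22))*(-7*(-1) + 33) = ((167/9)*(-14))*(7 + 33) = -2338/9*40 = -93520/9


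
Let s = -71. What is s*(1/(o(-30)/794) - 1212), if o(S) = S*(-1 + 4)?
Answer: 3900527/45 ≈ 86678.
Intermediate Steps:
o(S) = 3*S (o(S) = S*3 = 3*S)
s*(1/(o(-30)/794) - 1212) = -71*(1/((3*(-30))/794) - 1212) = -71*(1/(-90*1/794) - 1212) = -71*(1/(-45/397) - 1212) = -71*(-397/45 - 1212) = -71*(-54937/45) = 3900527/45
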